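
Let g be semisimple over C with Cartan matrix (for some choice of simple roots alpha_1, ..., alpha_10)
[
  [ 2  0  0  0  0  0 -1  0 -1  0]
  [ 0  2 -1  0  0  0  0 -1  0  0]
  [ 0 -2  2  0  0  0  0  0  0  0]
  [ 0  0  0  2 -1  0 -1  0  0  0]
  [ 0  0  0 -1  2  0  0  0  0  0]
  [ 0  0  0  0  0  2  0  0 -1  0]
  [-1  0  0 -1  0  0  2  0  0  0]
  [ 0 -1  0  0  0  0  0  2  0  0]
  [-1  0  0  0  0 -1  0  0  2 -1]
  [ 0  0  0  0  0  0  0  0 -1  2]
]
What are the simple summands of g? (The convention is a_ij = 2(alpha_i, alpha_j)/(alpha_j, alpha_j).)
type C_3 + type D_7

The diagram associated to this matrix has two connected components: the simple roots {alpha_2, alpha_3, alpha_8} form a chain of 3 nodes with a double edge at one end; the terminal node there is the unique long simple root (C_3), and {alpha_1, alpha_4, alpha_5, alpha_6, alpha_7, alpha_9, alpha_10} form a chain of 5 nodes with a fork of two nodes at one end (D_7). A semisimple Lie algebra decomposes uniquely as the direct sum of simple ideals, one per connected component of its Dynkin diagram, so g ≅ C_3 ⊕ D_7 (dimension 21 + 91 = 112).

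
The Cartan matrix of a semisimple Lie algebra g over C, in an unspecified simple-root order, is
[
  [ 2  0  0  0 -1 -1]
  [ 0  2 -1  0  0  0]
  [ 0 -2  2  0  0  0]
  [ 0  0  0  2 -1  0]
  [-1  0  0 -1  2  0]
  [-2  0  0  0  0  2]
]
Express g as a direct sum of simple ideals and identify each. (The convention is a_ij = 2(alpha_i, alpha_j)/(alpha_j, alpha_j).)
The diagram associated to this matrix has two connected components: the simple roots {alpha_2, alpha_3} form a chain of 2 nodes with a double edge at one end; the terminal node there is the unique short simple root (B_2), and {alpha_1, alpha_4, alpha_5, alpha_6} form a chain of 4 nodes with a double edge at one end; the terminal node there is the unique long simple root (C_4). A semisimple Lie algebra decomposes uniquely as the direct sum of simple ideals, one per connected component of its Dynkin diagram, so g ≅ B_2 ⊕ C_4 (dimension 10 + 36 = 46).

B_2 ⊕ C_4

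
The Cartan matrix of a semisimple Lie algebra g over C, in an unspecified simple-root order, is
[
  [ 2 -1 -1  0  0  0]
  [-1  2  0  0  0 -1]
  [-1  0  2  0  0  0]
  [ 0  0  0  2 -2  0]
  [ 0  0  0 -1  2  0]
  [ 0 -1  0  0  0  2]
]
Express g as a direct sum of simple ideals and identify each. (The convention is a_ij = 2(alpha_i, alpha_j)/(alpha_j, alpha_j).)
A_4 ⊕ B_2

The diagram associated to this matrix has two connected components: the simple roots {alpha_1, alpha_2, alpha_3, alpha_6} form a chain of 4 nodes with single edges (A_4), and {alpha_4, alpha_5} form a chain of 2 nodes with a double edge at one end; the terminal node there is the unique short simple root (B_2). A semisimple Lie algebra decomposes uniquely as the direct sum of simple ideals, one per connected component of its Dynkin diagram, so g ≅ A_4 ⊕ B_2 (dimension 24 + 10 = 34).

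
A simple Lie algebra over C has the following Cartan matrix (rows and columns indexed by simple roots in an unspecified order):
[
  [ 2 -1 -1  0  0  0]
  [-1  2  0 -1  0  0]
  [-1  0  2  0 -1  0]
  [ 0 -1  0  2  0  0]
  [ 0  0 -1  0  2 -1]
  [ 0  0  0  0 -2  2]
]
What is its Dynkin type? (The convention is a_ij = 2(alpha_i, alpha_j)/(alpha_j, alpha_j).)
type C_6

The matrix has rank 6 with 2's on the diagonal. Reading the off-diagonal entries as Dynkin edges (a single edge where a_ij = a_ji = -1; a double or triple edge where a_ij * a_ji = 2 or 3), the diagram is a chain of 6 nodes with a double edge at one end; the terminal node there is the unique long simple root (C_6). One simple-root ordering that puts it in standard form is (alpha_4, alpha_2, alpha_1, alpha_3, alpha_5, alpha_6). So the algebra is type C_6, i.e. sp(12).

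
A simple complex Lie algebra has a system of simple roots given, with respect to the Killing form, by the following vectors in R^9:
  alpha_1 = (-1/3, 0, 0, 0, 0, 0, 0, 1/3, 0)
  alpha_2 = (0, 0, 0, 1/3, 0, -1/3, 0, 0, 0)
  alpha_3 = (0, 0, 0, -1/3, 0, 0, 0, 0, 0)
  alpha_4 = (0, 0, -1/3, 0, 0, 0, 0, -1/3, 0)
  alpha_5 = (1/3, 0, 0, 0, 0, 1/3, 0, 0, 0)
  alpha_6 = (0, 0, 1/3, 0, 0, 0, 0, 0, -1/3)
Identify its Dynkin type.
type B_6

Compute the Cartan integers a_ij = 2(alpha_i, alpha_j)/(alpha_j, alpha_j); the resulting 6x6 Cartan matrix is
[[2, 0, 0, -1, -1, 0], [0, 2, -2, 0, -1, 0], [0, -1, 2, 0, 0, 0], [-1, 0, 0, 2, 0, -1], [-1, -1, 0, 0, 2, 0], [0, 0, 0, -1, 0, 2]].
The roots have two lengths (squared-length ratio 2:1); the short ones are alpha_{3}. The associated Dynkin diagram is a chain of 6 nodes with a double edge at one end; the terminal node there is the unique short simple root (B_6), so the type is B_6 (the algebra so(13)).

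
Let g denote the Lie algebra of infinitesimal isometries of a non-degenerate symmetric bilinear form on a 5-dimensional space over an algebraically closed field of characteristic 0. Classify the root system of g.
B_2

This is so(5) with 5 odd, which has dimension 5(5-1)/2 = 10 and rank (5-1)/2 = 2. In the classification of classical Lie algebras, the orthogonal algebra so(2n+1) in an odd number of variables has type B_n; here n = 2, so the Dynkin diagram is a chain of 2 nodes with a double edge at one end; the terminal node there is the unique short simple root (B_2). Hence the type is B_2.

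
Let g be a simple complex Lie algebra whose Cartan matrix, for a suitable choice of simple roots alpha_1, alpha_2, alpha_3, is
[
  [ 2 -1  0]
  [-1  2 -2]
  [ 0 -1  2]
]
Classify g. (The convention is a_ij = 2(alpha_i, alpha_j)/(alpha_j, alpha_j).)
The matrix has rank 3 with 2's on the diagonal. Reading the off-diagonal entries as Dynkin edges (a single edge where a_ij = a_ji = -1; a double or triple edge where a_ij * a_ji = 2 or 3), the diagram is a chain of 3 nodes with a double edge at one end; the terminal node there is the unique short simple root (B_3). One simple-root ordering that puts it in standard form is (alpha_1, alpha_2, alpha_3). So the algebra is type B_3, i.e. so(7).

B3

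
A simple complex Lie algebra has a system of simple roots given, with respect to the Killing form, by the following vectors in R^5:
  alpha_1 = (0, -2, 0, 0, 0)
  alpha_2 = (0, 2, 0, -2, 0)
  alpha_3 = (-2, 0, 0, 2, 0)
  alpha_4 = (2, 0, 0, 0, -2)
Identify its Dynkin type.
B4

Compute the Cartan integers a_ij = 2(alpha_i, alpha_j)/(alpha_j, alpha_j); the resulting 4x4 Cartan matrix is
[[2, -1, 0, 0], [-2, 2, -1, 0], [0, -1, 2, -1], [0, 0, -1, 2]].
The roots have two lengths (squared-length ratio 2:1); the short ones are alpha_{1}. The associated Dynkin diagram is a chain of 4 nodes with a double edge at one end; the terminal node there is the unique short simple root (B_4), so the type is B_4 (the algebra so(9)).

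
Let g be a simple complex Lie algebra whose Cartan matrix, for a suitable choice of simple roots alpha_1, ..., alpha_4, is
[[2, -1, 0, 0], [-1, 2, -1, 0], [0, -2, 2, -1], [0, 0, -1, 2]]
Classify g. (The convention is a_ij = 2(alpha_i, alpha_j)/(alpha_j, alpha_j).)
The matrix has rank 4 with 2's on the diagonal. Reading the off-diagonal entries as Dynkin edges (a single edge where a_ij = a_ji = -1; a double or triple edge where a_ij * a_ji = 2 or 3), the diagram is a chain of 4 nodes with a double edge between the middle two (F_4). One simple-root ordering that puts it in standard form is (alpha_4, alpha_3, alpha_2, alpha_1). So the algebra is type F_4.

F4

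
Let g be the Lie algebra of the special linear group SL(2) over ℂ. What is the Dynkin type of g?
This is sl(2), which has dimension 2^2 - 1 = 3 and rank 2 - 1 = 1 (a Cartan subalgebra is the diagonal traceless matrices). In the classification of classical Lie algebras, the special linear algebra sl(n+1) has type A_n; here n = 1, so the Dynkin diagram is a chain of 1 nodes with single edges (A_1). Hence the type is A_1.

A_1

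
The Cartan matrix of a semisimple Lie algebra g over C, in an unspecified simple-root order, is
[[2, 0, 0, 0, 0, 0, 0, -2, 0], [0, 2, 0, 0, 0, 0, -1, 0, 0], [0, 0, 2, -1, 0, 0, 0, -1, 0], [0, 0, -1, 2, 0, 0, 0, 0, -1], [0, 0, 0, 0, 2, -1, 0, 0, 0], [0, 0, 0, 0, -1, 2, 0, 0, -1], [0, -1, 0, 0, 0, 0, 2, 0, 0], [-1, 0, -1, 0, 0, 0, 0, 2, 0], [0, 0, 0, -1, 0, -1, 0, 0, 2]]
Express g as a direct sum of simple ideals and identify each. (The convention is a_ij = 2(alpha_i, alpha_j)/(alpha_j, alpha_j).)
The diagram associated to this matrix has two connected components: the simple roots {alpha_2, alpha_7} form a chain of 2 nodes with single edges (A_2), and {alpha_1, alpha_3, alpha_4, alpha_5, alpha_6, alpha_8, alpha_9} form a chain of 7 nodes with a double edge at one end; the terminal node there is the unique long simple root (C_7). A semisimple Lie algebra decomposes uniquely as the direct sum of simple ideals, one per connected component of its Dynkin diagram, so g ≅ A_2 ⊕ C_7 (dimension 8 + 105 = 113).

A_2 ⊕ C_7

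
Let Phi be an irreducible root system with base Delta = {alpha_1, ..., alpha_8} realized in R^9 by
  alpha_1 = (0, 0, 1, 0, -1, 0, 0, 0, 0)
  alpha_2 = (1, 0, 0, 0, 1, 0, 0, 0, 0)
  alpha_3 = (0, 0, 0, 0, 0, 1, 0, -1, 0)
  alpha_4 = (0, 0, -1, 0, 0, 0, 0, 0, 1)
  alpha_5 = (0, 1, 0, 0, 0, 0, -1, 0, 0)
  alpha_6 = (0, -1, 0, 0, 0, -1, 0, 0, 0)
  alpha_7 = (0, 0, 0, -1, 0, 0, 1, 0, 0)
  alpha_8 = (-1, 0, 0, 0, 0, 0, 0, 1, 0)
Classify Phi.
Compute the Cartan integers a_ij = 2(alpha_i, alpha_j)/(alpha_j, alpha_j); the resulting 8x8 Cartan matrix is
[[2, -1, 0, -1, 0, 0, 0, 0], [-1, 2, 0, 0, 0, 0, 0, -1], [0, 0, 2, 0, 0, -1, 0, -1], [-1, 0, 0, 2, 0, 0, 0, 0], [0, 0, 0, 0, 2, -1, -1, 0], [0, 0, -1, 0, -1, 2, 0, 0], [0, 0, 0, 0, -1, 0, 2, 0], [0, -1, -1, 0, 0, 0, 0, 2]].
All simple roots have the same length, so the diagram is simply laced. The associated Dynkin diagram is a chain of 8 nodes with single edges (A_8), so the type is A_8 (the algebra sl(9)).

type A_8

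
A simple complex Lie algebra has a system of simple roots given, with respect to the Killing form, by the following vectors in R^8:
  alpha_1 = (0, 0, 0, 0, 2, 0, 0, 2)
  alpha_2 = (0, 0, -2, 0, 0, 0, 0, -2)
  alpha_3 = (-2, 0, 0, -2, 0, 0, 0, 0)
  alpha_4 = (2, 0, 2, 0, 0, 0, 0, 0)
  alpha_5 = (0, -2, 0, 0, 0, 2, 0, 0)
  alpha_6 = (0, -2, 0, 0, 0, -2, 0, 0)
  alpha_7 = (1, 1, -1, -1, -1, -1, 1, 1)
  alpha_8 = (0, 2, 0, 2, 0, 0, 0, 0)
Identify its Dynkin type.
Compute the Cartan integers a_ij = 2(alpha_i, alpha_j)/(alpha_j, alpha_j); the resulting 8x8 Cartan matrix is
[[2, -1, 0, 0, 0, 0, 0, 0], [-1, 2, 0, -1, 0, 0, 0, 0], [0, 0, 2, -1, 0, 0, 0, -1], [0, -1, -1, 2, 0, 0, 0, 0], [0, 0, 0, 0, 2, 0, -1, -1], [0, 0, 0, 0, 0, 2, 0, -1], [0, 0, 0, 0, -1, 0, 2, 0], [0, 0, -1, 0, -1, -1, 0, 2]].
All simple roots have the same length, so the diagram is simply laced. The associated Dynkin diagram is a chain of 7 nodes with one extra node attached to the third node from one end (E_8), so the type is E_8.

E_8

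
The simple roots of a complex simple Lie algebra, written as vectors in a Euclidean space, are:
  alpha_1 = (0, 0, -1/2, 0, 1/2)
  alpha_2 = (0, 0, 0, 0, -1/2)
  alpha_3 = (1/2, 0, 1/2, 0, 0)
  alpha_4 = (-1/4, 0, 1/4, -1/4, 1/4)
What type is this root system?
Compute the Cartan integers a_ij = 2(alpha_i, alpha_j)/(alpha_j, alpha_j); the resulting 4x4 Cartan matrix is
[[2, -2, -1, 0], [-1, 2, 0, -1], [-1, 0, 2, 0], [0, -1, 0, 2]].
The roots have two lengths (squared-length ratio 2:1); the short ones are alpha_{2,4}. The associated Dynkin diagram is a chain of 4 nodes with a double edge between the middle two (F_4), so the type is F_4.

F4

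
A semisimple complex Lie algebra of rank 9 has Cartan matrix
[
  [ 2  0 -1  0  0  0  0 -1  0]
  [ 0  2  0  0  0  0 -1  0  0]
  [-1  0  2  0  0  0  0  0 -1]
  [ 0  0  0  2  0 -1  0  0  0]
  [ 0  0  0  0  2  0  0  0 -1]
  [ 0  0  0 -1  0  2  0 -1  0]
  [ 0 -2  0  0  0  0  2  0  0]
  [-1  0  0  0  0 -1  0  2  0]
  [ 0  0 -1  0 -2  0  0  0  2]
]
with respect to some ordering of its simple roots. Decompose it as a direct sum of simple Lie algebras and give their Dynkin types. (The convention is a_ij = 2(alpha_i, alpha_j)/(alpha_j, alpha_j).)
The diagram associated to this matrix has two connected components: the simple roots {alpha_2, alpha_7} form a chain of 2 nodes with a double edge at one end; the terminal node there is the unique short simple root (B_2), and {alpha_1, alpha_3, alpha_4, alpha_5, alpha_6, alpha_8, alpha_9} form a chain of 7 nodes with a double edge at one end; the terminal node there is the unique short simple root (B_7). A semisimple Lie algebra decomposes uniquely as the direct sum of simple ideals, one per connected component of its Dynkin diagram, so g ≅ B_2 ⊕ B_7 (dimension 10 + 105 = 115).

B2 + B7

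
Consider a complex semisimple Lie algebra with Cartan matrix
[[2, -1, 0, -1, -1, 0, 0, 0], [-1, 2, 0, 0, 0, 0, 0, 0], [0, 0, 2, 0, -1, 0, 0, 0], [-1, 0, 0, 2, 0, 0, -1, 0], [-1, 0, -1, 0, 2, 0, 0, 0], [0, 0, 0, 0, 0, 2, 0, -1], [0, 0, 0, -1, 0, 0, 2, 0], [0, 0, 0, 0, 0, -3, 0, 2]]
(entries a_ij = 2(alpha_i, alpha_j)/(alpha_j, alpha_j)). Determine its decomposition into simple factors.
The diagram associated to this matrix has two connected components: the simple roots {alpha_1, alpha_2, alpha_3, alpha_4, alpha_5, alpha_7} form a chain of 5 nodes with one extra node attached to the third node from one end (E_6), and {alpha_6, alpha_8} form two nodes joined by a triple edge (G_2). A semisimple Lie algebra decomposes uniquely as the direct sum of simple ideals, one per connected component of its Dynkin diagram, so g ≅ E_6 ⊕ G_2 (dimension 78 + 14 = 92).

type E_6 ⊕ type G_2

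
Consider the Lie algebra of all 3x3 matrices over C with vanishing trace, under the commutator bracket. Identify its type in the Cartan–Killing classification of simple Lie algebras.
This is sl(3), which has dimension 3^2 - 1 = 8 and rank 3 - 1 = 2 (a Cartan subalgebra is the diagonal traceless matrices). In the classification of classical Lie algebras, the special linear algebra sl(n+1) has type A_n; here n = 2, so the Dynkin diagram is a chain of 2 nodes with single edges (A_2). Hence the type is A_2.

A_2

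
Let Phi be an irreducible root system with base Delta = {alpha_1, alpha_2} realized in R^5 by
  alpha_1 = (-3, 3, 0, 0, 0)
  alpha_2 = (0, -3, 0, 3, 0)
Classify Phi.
Compute the Cartan integers a_ij = 2(alpha_i, alpha_j)/(alpha_j, alpha_j); the resulting 2x2 Cartan matrix is
[[2, -1], [-1, 2]].
All simple roots have the same length, so the diagram is simply laced. The associated Dynkin diagram is a chain of 2 nodes with single edges (A_2), so the type is A_2 (the algebra sl(3)).

A_2 (sl(3))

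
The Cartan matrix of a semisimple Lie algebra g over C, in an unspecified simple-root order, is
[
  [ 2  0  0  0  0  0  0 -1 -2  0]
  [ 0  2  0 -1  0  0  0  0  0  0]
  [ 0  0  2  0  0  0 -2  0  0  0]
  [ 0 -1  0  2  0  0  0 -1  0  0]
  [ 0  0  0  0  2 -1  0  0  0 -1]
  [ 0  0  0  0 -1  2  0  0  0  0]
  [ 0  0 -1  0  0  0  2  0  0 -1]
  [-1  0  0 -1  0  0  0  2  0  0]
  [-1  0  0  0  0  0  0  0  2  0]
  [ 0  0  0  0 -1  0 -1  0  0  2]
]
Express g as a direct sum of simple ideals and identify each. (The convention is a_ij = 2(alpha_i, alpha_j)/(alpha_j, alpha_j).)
The diagram associated to this matrix has two connected components: the simple roots {alpha_1, alpha_2, alpha_4, alpha_8, alpha_9} form a chain of 5 nodes with a double edge at one end; the terminal node there is the unique short simple root (B_5), and {alpha_3, alpha_5, alpha_6, alpha_7, alpha_10} form a chain of 5 nodes with a double edge at one end; the terminal node there is the unique long simple root (C_5). A semisimple Lie algebra decomposes uniquely as the direct sum of simple ideals, one per connected component of its Dynkin diagram, so g ≅ B_5 ⊕ C_5 (dimension 55 + 55 = 110).

B_5 + C_5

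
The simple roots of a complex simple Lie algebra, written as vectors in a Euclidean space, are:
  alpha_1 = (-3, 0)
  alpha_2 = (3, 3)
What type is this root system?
B_2 (so(5))

Compute the Cartan integers a_ij = 2(alpha_i, alpha_j)/(alpha_j, alpha_j); the resulting 2x2 Cartan matrix is
[[2, -1], [-2, 2]].
The roots have two lengths (squared-length ratio 2:1); the short ones are alpha_{1}. The associated Dynkin diagram is a chain of 2 nodes with a double edge at one end; the terminal node there is the unique short simple root (B_2), so the type is B_2 (the algebra so(5)).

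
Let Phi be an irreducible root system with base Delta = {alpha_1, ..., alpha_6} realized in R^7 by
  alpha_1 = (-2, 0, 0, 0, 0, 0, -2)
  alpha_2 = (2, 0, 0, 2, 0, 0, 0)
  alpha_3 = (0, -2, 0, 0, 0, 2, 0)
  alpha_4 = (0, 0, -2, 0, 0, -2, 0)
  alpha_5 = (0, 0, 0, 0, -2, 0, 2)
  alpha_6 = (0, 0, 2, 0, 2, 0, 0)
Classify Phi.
A_6 (sl(7))

Compute the Cartan integers a_ij = 2(alpha_i, alpha_j)/(alpha_j, alpha_j); the resulting 6x6 Cartan matrix is
[[2, -1, 0, 0, -1, 0], [-1, 2, 0, 0, 0, 0], [0, 0, 2, -1, 0, 0], [0, 0, -1, 2, 0, -1], [-1, 0, 0, 0, 2, -1], [0, 0, 0, -1, -1, 2]].
All simple roots have the same length, so the diagram is simply laced. The associated Dynkin diagram is a chain of 6 nodes with single edges (A_6), so the type is A_6 (the algebra sl(7)).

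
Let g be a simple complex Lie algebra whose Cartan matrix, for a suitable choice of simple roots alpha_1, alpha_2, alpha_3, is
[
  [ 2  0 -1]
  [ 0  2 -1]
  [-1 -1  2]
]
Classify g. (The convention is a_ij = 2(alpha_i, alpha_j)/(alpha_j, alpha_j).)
type A_3

The matrix has rank 3 with 2's on the diagonal. Reading the off-diagonal entries as Dynkin edges (a single edge where a_ij = a_ji = -1; a double or triple edge where a_ij * a_ji = 2 or 3), the diagram is a chain of 3 nodes with single edges (A_3). One simple-root ordering that puts it in standard form is (alpha_1, alpha_3, alpha_2). So the algebra is type A_3, i.e. sl(4).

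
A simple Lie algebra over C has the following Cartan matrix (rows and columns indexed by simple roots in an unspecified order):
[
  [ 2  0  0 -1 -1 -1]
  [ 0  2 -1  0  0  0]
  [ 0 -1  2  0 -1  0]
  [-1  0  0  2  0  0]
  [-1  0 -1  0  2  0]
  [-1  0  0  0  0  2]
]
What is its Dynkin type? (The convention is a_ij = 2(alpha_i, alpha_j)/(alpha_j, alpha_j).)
The matrix has rank 6 with 2's on the diagonal. Reading the off-diagonal entries as Dynkin edges (a single edge where a_ij = a_ji = -1; a double or triple edge where a_ij * a_ji = 2 or 3), the diagram is a chain of 4 nodes with a fork of two nodes at one end (D_6). One simple-root ordering that puts it in standard form is (alpha_2, alpha_3, alpha_5, alpha_1, alpha_4, alpha_6). So the algebra is type D_6, i.e. so(12).

type D_6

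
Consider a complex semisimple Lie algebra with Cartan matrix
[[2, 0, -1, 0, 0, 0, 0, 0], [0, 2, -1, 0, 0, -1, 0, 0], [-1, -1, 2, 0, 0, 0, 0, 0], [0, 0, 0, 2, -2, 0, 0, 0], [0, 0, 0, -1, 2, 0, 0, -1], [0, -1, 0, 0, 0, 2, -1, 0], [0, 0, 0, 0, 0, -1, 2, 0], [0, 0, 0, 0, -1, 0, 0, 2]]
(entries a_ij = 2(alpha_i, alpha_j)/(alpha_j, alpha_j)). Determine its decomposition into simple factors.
A_5 (sl(6)) + C_3 (sp(6))

The diagram associated to this matrix has two connected components: the simple roots {alpha_1, alpha_2, alpha_3, alpha_6, alpha_7} form a chain of 5 nodes with single edges (A_5), and {alpha_4, alpha_5, alpha_8} form a chain of 3 nodes with a double edge at one end; the terminal node there is the unique long simple root (C_3). A semisimple Lie algebra decomposes uniquely as the direct sum of simple ideals, one per connected component of its Dynkin diagram, so g ≅ A_5 ⊕ C_3 (dimension 35 + 21 = 56).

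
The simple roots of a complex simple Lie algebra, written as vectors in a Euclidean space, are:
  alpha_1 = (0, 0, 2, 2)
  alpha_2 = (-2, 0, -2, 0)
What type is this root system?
Compute the Cartan integers a_ij = 2(alpha_i, alpha_j)/(alpha_j, alpha_j); the resulting 2x2 Cartan matrix is
[[2, -1], [-1, 2]].
All simple roots have the same length, so the diagram is simply laced. The associated Dynkin diagram is a chain of 2 nodes with single edges (A_2), so the type is A_2 (the algebra sl(3)).

type A_2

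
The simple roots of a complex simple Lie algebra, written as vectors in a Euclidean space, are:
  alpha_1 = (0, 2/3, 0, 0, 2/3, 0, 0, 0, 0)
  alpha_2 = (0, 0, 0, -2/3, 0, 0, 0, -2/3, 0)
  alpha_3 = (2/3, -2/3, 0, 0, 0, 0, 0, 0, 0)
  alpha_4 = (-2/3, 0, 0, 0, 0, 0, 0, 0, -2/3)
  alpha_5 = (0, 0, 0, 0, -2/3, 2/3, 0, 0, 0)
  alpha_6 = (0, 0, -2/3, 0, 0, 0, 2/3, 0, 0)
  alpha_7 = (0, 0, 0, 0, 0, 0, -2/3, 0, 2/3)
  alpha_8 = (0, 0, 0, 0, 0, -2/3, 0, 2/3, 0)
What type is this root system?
A_8

Compute the Cartan integers a_ij = 2(alpha_i, alpha_j)/(alpha_j, alpha_j); the resulting 8x8 Cartan matrix is
[[2, 0, -1, 0, -1, 0, 0, 0], [0, 2, 0, 0, 0, 0, 0, -1], [-1, 0, 2, -1, 0, 0, 0, 0], [0, 0, -1, 2, 0, 0, -1, 0], [-1, 0, 0, 0, 2, 0, 0, -1], [0, 0, 0, 0, 0, 2, -1, 0], [0, 0, 0, -1, 0, -1, 2, 0], [0, -1, 0, 0, -1, 0, 0, 2]].
All simple roots have the same length, so the diagram is simply laced. The associated Dynkin diagram is a chain of 8 nodes with single edges (A_8), so the type is A_8 (the algebra sl(9)).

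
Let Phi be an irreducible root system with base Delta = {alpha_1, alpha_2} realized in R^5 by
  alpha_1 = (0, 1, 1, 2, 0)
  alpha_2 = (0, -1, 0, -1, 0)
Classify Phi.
Compute the Cartan integers a_ij = 2(alpha_i, alpha_j)/(alpha_j, alpha_j); the resulting 2x2 Cartan matrix is
[[2, -3], [-1, 2]].
The roots have two lengths (squared-length ratio 3:1); the short ones are alpha_{2}. The associated Dynkin diagram is two nodes joined by a triple edge (G_2), so the type is G_2.

type G_2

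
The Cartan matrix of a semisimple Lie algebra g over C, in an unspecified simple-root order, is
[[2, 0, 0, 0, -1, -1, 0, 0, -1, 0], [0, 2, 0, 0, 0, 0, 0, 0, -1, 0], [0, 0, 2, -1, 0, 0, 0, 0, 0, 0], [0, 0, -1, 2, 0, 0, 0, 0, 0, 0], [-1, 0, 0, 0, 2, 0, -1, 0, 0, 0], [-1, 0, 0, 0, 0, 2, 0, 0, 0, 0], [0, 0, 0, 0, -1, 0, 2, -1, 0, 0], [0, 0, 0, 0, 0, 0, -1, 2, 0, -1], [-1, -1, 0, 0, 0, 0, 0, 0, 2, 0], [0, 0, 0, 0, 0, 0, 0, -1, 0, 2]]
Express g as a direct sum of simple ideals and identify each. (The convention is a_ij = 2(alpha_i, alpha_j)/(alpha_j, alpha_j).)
The diagram associated to this matrix has two connected components: the simple roots {alpha_3, alpha_4} form a chain of 2 nodes with single edges (A_2), and {alpha_1, alpha_2, alpha_5, alpha_6, alpha_7, alpha_8, alpha_9, alpha_10} form a chain of 7 nodes with one extra node attached to the third node from one end (E_8). A semisimple Lie algebra decomposes uniquely as the direct sum of simple ideals, one per connected component of its Dynkin diagram, so g ≅ A_2 ⊕ E_8 (dimension 8 + 248 = 256).

A_2 (sl(3)) + E_8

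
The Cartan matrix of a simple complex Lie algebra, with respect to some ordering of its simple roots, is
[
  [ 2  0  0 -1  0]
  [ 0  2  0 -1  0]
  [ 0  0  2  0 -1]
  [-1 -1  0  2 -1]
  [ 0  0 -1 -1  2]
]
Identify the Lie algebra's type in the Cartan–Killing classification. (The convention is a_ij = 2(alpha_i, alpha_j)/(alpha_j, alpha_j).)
D_5 (so(10))

The matrix has rank 5 with 2's on the diagonal. Reading the off-diagonal entries as Dynkin edges (a single edge where a_ij = a_ji = -1; a double or triple edge where a_ij * a_ji = 2 or 3), the diagram is a chain of 3 nodes with a fork of two nodes at one end (D_5). One simple-root ordering that puts it in standard form is (alpha_3, alpha_5, alpha_4, alpha_1, alpha_2). So the algebra is type D_5, i.e. so(10).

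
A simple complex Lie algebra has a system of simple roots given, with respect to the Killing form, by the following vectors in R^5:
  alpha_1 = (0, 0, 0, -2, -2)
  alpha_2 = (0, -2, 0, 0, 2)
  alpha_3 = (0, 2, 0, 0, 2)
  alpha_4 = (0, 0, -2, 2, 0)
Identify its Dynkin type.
D_4

Compute the Cartan integers a_ij = 2(alpha_i, alpha_j)/(alpha_j, alpha_j); the resulting 4x4 Cartan matrix is
[[2, -1, -1, -1], [-1, 2, 0, 0], [-1, 0, 2, 0], [-1, 0, 0, 2]].
All simple roots have the same length, so the diagram is simply laced. The associated Dynkin diagram is a chain of 2 nodes with a fork of two nodes at one end (D_4), so the type is D_4 (the algebra so(8)).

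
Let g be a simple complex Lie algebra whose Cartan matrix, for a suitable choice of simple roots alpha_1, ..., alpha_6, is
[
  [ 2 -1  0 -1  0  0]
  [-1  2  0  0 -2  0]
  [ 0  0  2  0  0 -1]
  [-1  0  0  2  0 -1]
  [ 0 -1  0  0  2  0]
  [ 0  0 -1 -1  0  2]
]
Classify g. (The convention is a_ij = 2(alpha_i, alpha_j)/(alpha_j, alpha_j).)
type B_6

The matrix has rank 6 with 2's on the diagonal. Reading the off-diagonal entries as Dynkin edges (a single edge where a_ij = a_ji = -1; a double or triple edge where a_ij * a_ji = 2 or 3), the diagram is a chain of 6 nodes with a double edge at one end; the terminal node there is the unique short simple root (B_6). One simple-root ordering that puts it in standard form is (alpha_3, alpha_6, alpha_4, alpha_1, alpha_2, alpha_5). So the algebra is type B_6, i.e. so(13).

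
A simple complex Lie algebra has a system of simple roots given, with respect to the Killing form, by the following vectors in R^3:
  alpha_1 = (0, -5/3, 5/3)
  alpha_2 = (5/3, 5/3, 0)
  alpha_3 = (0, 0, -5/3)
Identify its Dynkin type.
B_3 (so(7))

Compute the Cartan integers a_ij = 2(alpha_i, alpha_j)/(alpha_j, alpha_j); the resulting 3x3 Cartan matrix is
[[2, -1, -2], [-1, 2, 0], [-1, 0, 2]].
The roots have two lengths (squared-length ratio 2:1); the short ones are alpha_{3}. The associated Dynkin diagram is a chain of 3 nodes with a double edge at one end; the terminal node there is the unique short simple root (B_3), so the type is B_3 (the algebra so(7)).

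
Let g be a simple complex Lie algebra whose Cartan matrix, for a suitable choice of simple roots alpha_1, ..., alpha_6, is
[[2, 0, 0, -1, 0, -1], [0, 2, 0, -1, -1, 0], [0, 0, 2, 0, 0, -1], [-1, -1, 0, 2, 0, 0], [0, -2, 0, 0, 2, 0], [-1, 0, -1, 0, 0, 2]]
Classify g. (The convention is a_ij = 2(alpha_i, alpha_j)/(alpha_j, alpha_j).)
The matrix has rank 6 with 2's on the diagonal. Reading the off-diagonal entries as Dynkin edges (a single edge where a_ij = a_ji = -1; a double or triple edge where a_ij * a_ji = 2 or 3), the diagram is a chain of 6 nodes with a double edge at one end; the terminal node there is the unique long simple root (C_6). One simple-root ordering that puts it in standard form is (alpha_3, alpha_6, alpha_1, alpha_4, alpha_2, alpha_5). So the algebra is type C_6, i.e. sp(12).

C_6 (sp(12))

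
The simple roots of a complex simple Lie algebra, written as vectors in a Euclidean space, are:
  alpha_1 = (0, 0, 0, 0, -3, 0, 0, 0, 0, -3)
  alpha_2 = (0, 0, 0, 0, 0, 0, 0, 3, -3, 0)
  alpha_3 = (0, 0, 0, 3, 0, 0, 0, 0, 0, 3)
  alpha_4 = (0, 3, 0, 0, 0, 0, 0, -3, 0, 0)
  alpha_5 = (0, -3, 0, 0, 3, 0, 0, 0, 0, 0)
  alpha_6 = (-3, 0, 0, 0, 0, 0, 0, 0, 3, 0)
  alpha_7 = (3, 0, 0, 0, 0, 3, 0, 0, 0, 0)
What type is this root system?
Compute the Cartan integers a_ij = 2(alpha_i, alpha_j)/(alpha_j, alpha_j); the resulting 7x7 Cartan matrix is
[[2, 0, -1, 0, -1, 0, 0], [0, 2, 0, -1, 0, -1, 0], [-1, 0, 2, 0, 0, 0, 0], [0, -1, 0, 2, -1, 0, 0], [-1, 0, 0, -1, 2, 0, 0], [0, -1, 0, 0, 0, 2, -1], [0, 0, 0, 0, 0, -1, 2]].
All simple roots have the same length, so the diagram is simply laced. The associated Dynkin diagram is a chain of 7 nodes with single edges (A_7), so the type is A_7 (the algebra sl(8)).

A_7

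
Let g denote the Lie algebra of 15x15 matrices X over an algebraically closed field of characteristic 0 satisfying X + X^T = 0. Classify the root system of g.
B_7 (so(15))

This is so(15) with 15 odd, which has dimension 15(15-1)/2 = 105 and rank (15-1)/2 = 7. In the classification of classical Lie algebras, the orthogonal algebra so(2n+1) in an odd number of variables has type B_n; here n = 7, so the Dynkin diagram is a chain of 7 nodes with a double edge at one end; the terminal node there is the unique short simple root (B_7). Hence the type is B_7.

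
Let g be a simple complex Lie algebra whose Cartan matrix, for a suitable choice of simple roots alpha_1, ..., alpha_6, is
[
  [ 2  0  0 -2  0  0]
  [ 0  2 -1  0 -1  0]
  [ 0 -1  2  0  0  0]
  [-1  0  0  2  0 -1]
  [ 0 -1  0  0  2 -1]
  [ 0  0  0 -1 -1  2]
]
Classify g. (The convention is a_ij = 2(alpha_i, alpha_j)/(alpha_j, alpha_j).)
The matrix has rank 6 with 2's on the diagonal. Reading the off-diagonal entries as Dynkin edges (a single edge where a_ij = a_ji = -1; a double or triple edge where a_ij * a_ji = 2 or 3), the diagram is a chain of 6 nodes with a double edge at one end; the terminal node there is the unique long simple root (C_6). One simple-root ordering that puts it in standard form is (alpha_3, alpha_2, alpha_5, alpha_6, alpha_4, alpha_1). So the algebra is type C_6, i.e. sp(12).

C6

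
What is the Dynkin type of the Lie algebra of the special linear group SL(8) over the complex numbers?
This is sl(8), which has dimension 8^2 - 1 = 63 and rank 8 - 1 = 7 (a Cartan subalgebra is the diagonal traceless matrices). In the classification of classical Lie algebras, the special linear algebra sl(n+1) has type A_n; here n = 7, so the Dynkin diagram is a chain of 7 nodes with single edges (A_7). Hence the type is A_7.

A_7 (sl(8))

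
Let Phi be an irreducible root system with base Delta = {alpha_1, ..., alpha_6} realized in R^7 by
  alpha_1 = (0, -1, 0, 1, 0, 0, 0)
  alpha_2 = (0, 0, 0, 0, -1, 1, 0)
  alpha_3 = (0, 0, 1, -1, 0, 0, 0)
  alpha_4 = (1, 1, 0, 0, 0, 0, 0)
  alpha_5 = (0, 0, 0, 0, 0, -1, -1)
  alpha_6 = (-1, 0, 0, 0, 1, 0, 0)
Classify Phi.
A_6 (sl(7))

Compute the Cartan integers a_ij = 2(alpha_i, alpha_j)/(alpha_j, alpha_j); the resulting 6x6 Cartan matrix is
[[2, 0, -1, -1, 0, 0], [0, 2, 0, 0, -1, -1], [-1, 0, 2, 0, 0, 0], [-1, 0, 0, 2, 0, -1], [0, -1, 0, 0, 2, 0], [0, -1, 0, -1, 0, 2]].
All simple roots have the same length, so the diagram is simply laced. The associated Dynkin diagram is a chain of 6 nodes with single edges (A_6), so the type is A_6 (the algebra sl(7)).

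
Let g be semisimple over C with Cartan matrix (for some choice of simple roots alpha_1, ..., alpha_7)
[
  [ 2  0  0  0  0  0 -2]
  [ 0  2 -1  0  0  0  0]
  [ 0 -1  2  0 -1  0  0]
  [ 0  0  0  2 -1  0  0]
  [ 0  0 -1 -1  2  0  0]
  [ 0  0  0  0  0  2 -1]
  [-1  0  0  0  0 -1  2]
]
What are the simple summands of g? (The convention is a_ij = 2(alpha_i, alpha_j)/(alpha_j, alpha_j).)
The diagram associated to this matrix has two connected components: the simple roots {alpha_2, alpha_3, alpha_4, alpha_5} form a chain of 4 nodes with single edges (A_4), and {alpha_1, alpha_6, alpha_7} form a chain of 3 nodes with a double edge at one end; the terminal node there is the unique long simple root (C_3). A semisimple Lie algebra decomposes uniquely as the direct sum of simple ideals, one per connected component of its Dynkin diagram, so g ≅ A_4 ⊕ C_3 (dimension 24 + 21 = 45).

A4 ⊕ C3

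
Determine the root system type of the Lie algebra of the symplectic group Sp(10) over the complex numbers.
This is sp(10), which has dimension 10(10+1)/2 = 55 and rank 10/2 = 5. In the classification of classical Lie algebras, the symplectic algebra sp(2n) has type C_n; here n = 5, so the Dynkin diagram is a chain of 5 nodes with a double edge at one end; the terminal node there is the unique long simple root (C_5). Hence the type is C_5.

C5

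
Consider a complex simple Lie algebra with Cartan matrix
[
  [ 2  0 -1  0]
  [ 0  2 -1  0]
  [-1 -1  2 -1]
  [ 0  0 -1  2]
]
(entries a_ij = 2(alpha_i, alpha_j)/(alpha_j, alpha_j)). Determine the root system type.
D4

The matrix has rank 4 with 2's on the diagonal. Reading the off-diagonal entries as Dynkin edges (a single edge where a_ij = a_ji = -1; a double or triple edge where a_ij * a_ji = 2 or 3), the diagram is a chain of 2 nodes with a fork of two nodes at one end (D_4). One simple-root ordering that puts it in standard form is (alpha_4, alpha_3, alpha_1, alpha_2). So the algebra is type D_4, i.e. so(8).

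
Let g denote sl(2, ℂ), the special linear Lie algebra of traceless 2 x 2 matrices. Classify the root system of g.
A_1

This is sl(2), which has dimension 2^2 - 1 = 3 and rank 2 - 1 = 1 (a Cartan subalgebra is the diagonal traceless matrices). In the classification of classical Lie algebras, the special linear algebra sl(n+1) has type A_n; here n = 1, so the Dynkin diagram is a chain of 1 nodes with single edges (A_1). Hence the type is A_1.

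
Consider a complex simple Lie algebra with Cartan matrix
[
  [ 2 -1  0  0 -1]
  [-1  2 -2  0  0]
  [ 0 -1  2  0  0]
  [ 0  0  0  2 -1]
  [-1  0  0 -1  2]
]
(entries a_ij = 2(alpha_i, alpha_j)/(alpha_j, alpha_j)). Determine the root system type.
B5

The matrix has rank 5 with 2's on the diagonal. Reading the off-diagonal entries as Dynkin edges (a single edge where a_ij = a_ji = -1; a double or triple edge where a_ij * a_ji = 2 or 3), the diagram is a chain of 5 nodes with a double edge at one end; the terminal node there is the unique short simple root (B_5). One simple-root ordering that puts it in standard form is (alpha_4, alpha_5, alpha_1, alpha_2, alpha_3). So the algebra is type B_5, i.e. so(11).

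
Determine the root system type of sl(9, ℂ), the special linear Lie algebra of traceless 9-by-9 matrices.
A_8 (sl(9))

This is sl(9), which has dimension 9^2 - 1 = 80 and rank 9 - 1 = 8 (a Cartan subalgebra is the diagonal traceless matrices). In the classification of classical Lie algebras, the special linear algebra sl(n+1) has type A_n; here n = 8, so the Dynkin diagram is a chain of 8 nodes with single edges (A_8). Hence the type is A_8.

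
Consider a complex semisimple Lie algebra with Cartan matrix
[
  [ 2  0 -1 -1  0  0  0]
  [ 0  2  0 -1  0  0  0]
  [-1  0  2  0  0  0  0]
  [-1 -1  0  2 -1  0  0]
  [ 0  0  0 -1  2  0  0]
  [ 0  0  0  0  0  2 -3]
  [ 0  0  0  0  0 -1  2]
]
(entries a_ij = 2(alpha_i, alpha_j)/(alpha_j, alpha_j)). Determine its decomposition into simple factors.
The diagram associated to this matrix has two connected components: the simple roots {alpha_1, alpha_2, alpha_3, alpha_4, alpha_5} form a chain of 3 nodes with a fork of two nodes at one end (D_5), and {alpha_6, alpha_7} form two nodes joined by a triple edge (G_2). A semisimple Lie algebra decomposes uniquely as the direct sum of simple ideals, one per connected component of its Dynkin diagram, so g ≅ D_5 ⊕ G_2 (dimension 45 + 14 = 59).

type D_5 + type G_2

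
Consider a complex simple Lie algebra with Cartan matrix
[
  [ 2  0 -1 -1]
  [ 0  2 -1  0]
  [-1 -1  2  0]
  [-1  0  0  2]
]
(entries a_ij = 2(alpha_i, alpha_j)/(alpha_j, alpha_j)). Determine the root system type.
type A_4

The matrix has rank 4 with 2's on the diagonal. Reading the off-diagonal entries as Dynkin edges (a single edge where a_ij = a_ji = -1; a double or triple edge where a_ij * a_ji = 2 or 3), the diagram is a chain of 4 nodes with single edges (A_4). One simple-root ordering that puts it in standard form is (alpha_2, alpha_3, alpha_1, alpha_4). So the algebra is type A_4, i.e. sl(5).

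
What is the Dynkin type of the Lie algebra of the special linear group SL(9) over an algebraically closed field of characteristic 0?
This is sl(9), which has dimension 9^2 - 1 = 80 and rank 9 - 1 = 8 (a Cartan subalgebra is the diagonal traceless matrices). In the classification of classical Lie algebras, the special linear algebra sl(n+1) has type A_n; here n = 8, so the Dynkin diagram is a chain of 8 nodes with single edges (A_8). Hence the type is A_8.

A8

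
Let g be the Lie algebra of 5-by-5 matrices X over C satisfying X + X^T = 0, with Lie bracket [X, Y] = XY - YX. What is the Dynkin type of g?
This is so(5) with 5 odd, which has dimension 5(5-1)/2 = 10 and rank (5-1)/2 = 2. In the classification of classical Lie algebras, the orthogonal algebra so(2n+1) in an odd number of variables has type B_n; here n = 2, so the Dynkin diagram is a chain of 2 nodes with a double edge at one end; the terminal node there is the unique short simple root (B_2). Hence the type is B_2.

B_2 (so(5))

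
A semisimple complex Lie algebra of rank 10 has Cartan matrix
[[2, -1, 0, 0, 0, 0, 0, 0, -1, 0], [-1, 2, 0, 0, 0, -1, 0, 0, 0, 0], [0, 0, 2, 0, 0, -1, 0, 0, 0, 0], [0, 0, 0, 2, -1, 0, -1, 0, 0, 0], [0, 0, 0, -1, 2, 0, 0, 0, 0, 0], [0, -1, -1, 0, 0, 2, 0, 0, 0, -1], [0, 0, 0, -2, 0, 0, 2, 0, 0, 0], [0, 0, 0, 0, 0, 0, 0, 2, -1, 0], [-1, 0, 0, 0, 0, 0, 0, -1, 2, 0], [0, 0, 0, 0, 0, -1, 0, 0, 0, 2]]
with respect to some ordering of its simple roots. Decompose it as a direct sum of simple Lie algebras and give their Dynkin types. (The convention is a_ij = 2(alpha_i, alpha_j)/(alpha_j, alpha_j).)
The diagram associated to this matrix has two connected components: the simple roots {alpha_4, alpha_5, alpha_7} form a chain of 3 nodes with a double edge at one end; the terminal node there is the unique long simple root (C_3), and {alpha_1, alpha_2, alpha_3, alpha_6, alpha_8, alpha_9, alpha_10} form a chain of 5 nodes with a fork of two nodes at one end (D_7). A semisimple Lie algebra decomposes uniquely as the direct sum of simple ideals, one per connected component of its Dynkin diagram, so g ≅ C_3 ⊕ D_7 (dimension 21 + 91 = 112).

type C_3 ⊕ type D_7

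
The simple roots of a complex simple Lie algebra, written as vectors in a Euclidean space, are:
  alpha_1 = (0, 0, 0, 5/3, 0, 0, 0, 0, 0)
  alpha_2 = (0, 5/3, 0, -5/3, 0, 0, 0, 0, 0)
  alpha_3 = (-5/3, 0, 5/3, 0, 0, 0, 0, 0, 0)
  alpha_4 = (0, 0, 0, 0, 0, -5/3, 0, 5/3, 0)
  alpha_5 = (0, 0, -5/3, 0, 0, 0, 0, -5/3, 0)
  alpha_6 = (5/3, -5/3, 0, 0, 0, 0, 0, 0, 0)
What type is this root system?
B_6 (so(13))

Compute the Cartan integers a_ij = 2(alpha_i, alpha_j)/(alpha_j, alpha_j); the resulting 6x6 Cartan matrix is
[[2, -1, 0, 0, 0, 0], [-2, 2, 0, 0, 0, -1], [0, 0, 2, 0, -1, -1], [0, 0, 0, 2, -1, 0], [0, 0, -1, -1, 2, 0], [0, -1, -1, 0, 0, 2]].
The roots have two lengths (squared-length ratio 2:1); the short ones are alpha_{1}. The associated Dynkin diagram is a chain of 6 nodes with a double edge at one end; the terminal node there is the unique short simple root (B_6), so the type is B_6 (the algebra so(13)).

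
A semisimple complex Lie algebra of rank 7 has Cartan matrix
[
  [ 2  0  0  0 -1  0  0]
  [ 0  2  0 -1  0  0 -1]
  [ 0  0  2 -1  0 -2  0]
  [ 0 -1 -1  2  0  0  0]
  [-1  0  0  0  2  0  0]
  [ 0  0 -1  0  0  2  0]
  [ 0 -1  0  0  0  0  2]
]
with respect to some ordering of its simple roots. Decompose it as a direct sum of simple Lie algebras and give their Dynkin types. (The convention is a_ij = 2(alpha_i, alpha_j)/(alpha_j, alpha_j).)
A_2 (sl(3)) ⊕ B_5 (so(11))

The diagram associated to this matrix has two connected components: the simple roots {alpha_1, alpha_5} form a chain of 2 nodes with single edges (A_2), and {alpha_2, alpha_3, alpha_4, alpha_6, alpha_7} form a chain of 5 nodes with a double edge at one end; the terminal node there is the unique short simple root (B_5). A semisimple Lie algebra decomposes uniquely as the direct sum of simple ideals, one per connected component of its Dynkin diagram, so g ≅ A_2 ⊕ B_5 (dimension 8 + 55 = 63).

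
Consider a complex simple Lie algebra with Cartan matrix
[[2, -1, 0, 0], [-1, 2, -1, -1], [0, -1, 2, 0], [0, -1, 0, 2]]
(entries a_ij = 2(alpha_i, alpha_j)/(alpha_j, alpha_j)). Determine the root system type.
D4

The matrix has rank 4 with 2's on the diagonal. Reading the off-diagonal entries as Dynkin edges (a single edge where a_ij = a_ji = -1; a double or triple edge where a_ij * a_ji = 2 or 3), the diagram is a chain of 2 nodes with a fork of two nodes at one end (D_4). One simple-root ordering that puts it in standard form is (alpha_1, alpha_2, alpha_4, alpha_3). So the algebra is type D_4, i.e. so(8).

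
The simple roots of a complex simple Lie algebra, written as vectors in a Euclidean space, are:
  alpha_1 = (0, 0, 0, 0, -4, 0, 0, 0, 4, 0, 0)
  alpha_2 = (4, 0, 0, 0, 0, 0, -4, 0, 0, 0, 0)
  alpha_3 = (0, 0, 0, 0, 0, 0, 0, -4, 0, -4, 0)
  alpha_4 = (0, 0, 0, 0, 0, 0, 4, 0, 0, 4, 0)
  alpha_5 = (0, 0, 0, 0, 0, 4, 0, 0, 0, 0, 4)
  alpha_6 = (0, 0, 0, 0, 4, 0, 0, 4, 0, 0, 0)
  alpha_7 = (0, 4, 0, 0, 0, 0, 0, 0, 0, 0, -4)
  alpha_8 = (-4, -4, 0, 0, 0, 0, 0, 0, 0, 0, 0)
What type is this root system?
A8

Compute the Cartan integers a_ij = 2(alpha_i, alpha_j)/(alpha_j, alpha_j); the resulting 8x8 Cartan matrix is
[[2, 0, 0, 0, 0, -1, 0, 0], [0, 2, 0, -1, 0, 0, 0, -1], [0, 0, 2, -1, 0, -1, 0, 0], [0, -1, -1, 2, 0, 0, 0, 0], [0, 0, 0, 0, 2, 0, -1, 0], [-1, 0, -1, 0, 0, 2, 0, 0], [0, 0, 0, 0, -1, 0, 2, -1], [0, -1, 0, 0, 0, 0, -1, 2]].
All simple roots have the same length, so the diagram is simply laced. The associated Dynkin diagram is a chain of 8 nodes with single edges (A_8), so the type is A_8 (the algebra sl(9)).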